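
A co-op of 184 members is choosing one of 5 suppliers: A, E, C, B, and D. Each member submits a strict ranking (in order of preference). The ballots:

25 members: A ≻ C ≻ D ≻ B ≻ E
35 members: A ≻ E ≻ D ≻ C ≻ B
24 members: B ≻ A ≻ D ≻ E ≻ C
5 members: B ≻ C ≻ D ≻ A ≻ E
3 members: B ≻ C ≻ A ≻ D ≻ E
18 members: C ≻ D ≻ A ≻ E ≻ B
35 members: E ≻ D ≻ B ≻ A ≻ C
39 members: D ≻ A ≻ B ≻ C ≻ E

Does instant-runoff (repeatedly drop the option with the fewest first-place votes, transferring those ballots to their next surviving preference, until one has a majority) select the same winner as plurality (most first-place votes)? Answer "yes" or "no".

no

Instant-runoff — R1 A 60, E 35, C 18, B 32, D 39 (C out); R2 A 60, E 35, B 32, D 57 (B out); R3 A 87, E 35, D 62 (E out); R4 A 87, D 97 (D winner). Winner: D.
Plurality — first-place votes: A 60, E 35, C 18, B 32, D 39. Winner: A.
The two methods disagree.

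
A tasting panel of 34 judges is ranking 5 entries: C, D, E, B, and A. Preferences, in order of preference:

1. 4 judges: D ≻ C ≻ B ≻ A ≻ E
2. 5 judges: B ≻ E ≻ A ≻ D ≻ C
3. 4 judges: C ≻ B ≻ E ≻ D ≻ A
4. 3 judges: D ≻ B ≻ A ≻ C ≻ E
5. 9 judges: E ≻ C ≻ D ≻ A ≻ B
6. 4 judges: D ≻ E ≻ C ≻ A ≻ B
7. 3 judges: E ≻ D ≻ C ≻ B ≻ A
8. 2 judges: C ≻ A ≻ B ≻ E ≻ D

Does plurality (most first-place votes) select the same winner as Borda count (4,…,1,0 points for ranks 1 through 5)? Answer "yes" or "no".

Plurality — first-place votes: C 6, D 11, E 12, B 5, A 0. Winner: E.
Borda — scores: C 80, D 80, E 85, B 56, A 39. Winner: E.
The two methods agree.

yes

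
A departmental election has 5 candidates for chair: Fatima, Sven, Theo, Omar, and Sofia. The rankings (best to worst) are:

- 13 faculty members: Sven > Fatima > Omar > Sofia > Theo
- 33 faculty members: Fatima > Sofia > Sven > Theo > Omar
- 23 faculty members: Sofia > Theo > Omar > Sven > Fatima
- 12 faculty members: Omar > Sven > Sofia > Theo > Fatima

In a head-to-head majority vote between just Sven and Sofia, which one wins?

Voters preferring Sven to Sofia: 25; preferring Sofia to Sven: 56.
Sofia wins the head-to-head.

Sofia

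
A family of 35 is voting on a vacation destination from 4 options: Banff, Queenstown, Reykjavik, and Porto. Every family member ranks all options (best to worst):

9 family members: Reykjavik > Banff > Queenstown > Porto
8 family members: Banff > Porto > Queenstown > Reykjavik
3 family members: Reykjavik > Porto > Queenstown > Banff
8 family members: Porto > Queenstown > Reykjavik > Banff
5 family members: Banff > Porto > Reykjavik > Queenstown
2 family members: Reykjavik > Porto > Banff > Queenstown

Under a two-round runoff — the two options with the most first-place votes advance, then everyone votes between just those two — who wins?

Reykjavik

Round 1 first-place votes: Banff 13, Queenstown 0, Reykjavik 14, Porto 8.
Reykjavik and Banff advance.
Runoff: Reykjavik is preferred to Banff by 22 voters; Banff by 13.
Reykjavik wins the runoff.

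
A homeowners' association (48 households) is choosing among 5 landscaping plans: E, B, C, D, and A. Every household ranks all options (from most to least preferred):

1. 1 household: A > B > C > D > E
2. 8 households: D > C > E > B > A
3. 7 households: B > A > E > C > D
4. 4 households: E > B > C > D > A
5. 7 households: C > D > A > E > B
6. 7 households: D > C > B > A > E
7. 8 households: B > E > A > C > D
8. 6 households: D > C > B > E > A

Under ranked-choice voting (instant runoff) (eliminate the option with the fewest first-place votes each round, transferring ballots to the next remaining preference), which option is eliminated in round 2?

Round 1: E 4, B 15, C 7, D 21, A 1. Eliminate A.
Round 2: E 4, B 16, C 7, D 21. Eliminate E.

E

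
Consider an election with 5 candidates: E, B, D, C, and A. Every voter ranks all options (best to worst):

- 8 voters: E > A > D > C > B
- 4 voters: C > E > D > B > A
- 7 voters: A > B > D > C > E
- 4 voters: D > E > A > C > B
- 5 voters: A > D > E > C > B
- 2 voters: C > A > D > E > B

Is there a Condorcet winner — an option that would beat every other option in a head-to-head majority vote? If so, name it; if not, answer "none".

Checking pairwise contests:
D beats E 18–12.
E beats B 23–7.
A beats D 22–8.
E beats C 17–13.
E beats A 16–14.
Every option loses at least one head-to-head, so there is no Condorcet winner.

none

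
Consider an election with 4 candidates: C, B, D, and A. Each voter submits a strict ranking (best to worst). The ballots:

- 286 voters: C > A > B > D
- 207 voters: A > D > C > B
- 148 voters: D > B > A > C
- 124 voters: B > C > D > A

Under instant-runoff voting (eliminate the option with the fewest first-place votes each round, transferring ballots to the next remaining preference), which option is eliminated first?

B

Round 1: C 286, B 124, D 148, A 207. Eliminate B.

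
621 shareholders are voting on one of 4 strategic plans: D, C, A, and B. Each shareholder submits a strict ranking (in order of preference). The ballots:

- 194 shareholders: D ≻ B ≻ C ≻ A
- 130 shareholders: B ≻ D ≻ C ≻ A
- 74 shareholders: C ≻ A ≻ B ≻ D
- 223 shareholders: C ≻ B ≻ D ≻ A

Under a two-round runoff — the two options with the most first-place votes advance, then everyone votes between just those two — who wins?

D

Round 1 first-place votes: D 194, C 297, A 0, B 130.
C and D advance.
Runoff: C is preferred to D by 297 voters; D by 324.
D wins the runoff.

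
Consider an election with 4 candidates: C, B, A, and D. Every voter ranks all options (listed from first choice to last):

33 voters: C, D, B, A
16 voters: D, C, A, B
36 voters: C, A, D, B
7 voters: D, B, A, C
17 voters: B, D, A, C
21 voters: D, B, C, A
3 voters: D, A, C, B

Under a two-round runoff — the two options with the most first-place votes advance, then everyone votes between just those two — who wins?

Round 1 first-place votes: C 69, B 17, A 0, D 47.
C and D advance.
Runoff: C is preferred to D by 69 voters; D by 64.
C wins the runoff.

C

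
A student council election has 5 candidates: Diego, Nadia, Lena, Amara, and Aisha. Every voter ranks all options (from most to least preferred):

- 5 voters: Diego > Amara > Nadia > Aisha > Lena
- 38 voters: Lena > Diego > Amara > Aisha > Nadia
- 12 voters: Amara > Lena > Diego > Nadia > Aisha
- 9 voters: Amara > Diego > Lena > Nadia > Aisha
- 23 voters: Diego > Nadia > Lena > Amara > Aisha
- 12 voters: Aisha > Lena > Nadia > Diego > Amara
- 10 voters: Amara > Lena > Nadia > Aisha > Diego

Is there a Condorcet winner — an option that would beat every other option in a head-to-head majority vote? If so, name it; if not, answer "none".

Lena vs Diego: 72–37 for Lena.
Lena vs Nadia: 81–28 for Lena.
Lena vs Amara: 73–36 for Lena.
Lena vs Aisha: 92–17 for Lena.
Lena beats every other option head-to-head.

Lena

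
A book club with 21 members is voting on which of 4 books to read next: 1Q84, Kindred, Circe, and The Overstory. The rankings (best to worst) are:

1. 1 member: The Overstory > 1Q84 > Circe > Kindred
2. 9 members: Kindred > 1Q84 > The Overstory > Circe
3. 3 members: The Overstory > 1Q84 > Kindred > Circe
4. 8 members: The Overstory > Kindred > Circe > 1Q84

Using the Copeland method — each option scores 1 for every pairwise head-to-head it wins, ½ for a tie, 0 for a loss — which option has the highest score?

The Overstory

1Q84: beats Circe; loses to Kindred and The Overstory → score 1.
Kindred: beats 1Q84 and Circe; loses to The Overstory → score 2.
Circe: loses to 1Q84, Kindred, and The Overstory → score 0.
The Overstory: beats 1Q84, Kindred, and Circe → score 3.
The Overstory has the best pairwise record.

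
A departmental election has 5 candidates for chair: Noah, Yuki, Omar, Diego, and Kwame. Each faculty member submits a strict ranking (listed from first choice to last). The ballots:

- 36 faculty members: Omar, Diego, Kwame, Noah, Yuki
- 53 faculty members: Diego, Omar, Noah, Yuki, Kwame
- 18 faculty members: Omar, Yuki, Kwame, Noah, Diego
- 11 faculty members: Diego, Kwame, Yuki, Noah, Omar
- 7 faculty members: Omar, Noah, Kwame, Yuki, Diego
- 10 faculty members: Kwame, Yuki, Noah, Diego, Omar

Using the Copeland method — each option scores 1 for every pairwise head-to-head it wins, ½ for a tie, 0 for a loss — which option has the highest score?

Noah: beats Yuki; loses to Omar, Diego, and Kwame → score 1.
Yuki: beats Kwame; loses to Noah, Omar, and Diego → score 1.
Omar: beats Noah, Yuki, and Kwame; loses to Diego → score 3.
Diego: beats Noah, Yuki, Omar, and Kwame → score 4.
Kwame: beats Noah; loses to Yuki, Omar, and Diego → score 1.
Diego has the best pairwise record.

Diego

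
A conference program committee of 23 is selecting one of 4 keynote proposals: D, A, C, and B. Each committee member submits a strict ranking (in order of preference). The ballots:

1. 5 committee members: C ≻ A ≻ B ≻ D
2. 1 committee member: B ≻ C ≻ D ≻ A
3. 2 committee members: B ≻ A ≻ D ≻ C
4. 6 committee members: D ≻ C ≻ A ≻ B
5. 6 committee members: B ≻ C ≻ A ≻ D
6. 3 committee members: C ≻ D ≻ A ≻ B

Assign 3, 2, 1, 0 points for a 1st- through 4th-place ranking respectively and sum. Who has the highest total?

C

D: 5·0 + 1·1 + 2·1 + 6·3 + 6·0 + 3·2 = 27
A: 5·2 + 1·0 + 2·2 + 6·1 + 6·1 + 3·1 = 29
C: 5·3 + 1·2 + 2·0 + 6·2 + 6·2 + 3·3 = 50
B: 5·1 + 1·3 + 2·3 + 6·0 + 6·3 + 3·0 = 32
C has the highest Borda score (50).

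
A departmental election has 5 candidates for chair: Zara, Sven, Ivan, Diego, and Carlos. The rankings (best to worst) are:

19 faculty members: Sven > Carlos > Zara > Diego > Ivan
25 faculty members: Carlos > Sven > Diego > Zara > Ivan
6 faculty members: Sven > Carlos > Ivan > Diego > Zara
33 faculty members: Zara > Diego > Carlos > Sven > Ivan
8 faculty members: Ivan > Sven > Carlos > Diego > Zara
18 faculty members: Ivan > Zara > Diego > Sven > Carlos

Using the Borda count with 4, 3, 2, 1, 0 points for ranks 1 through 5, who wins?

Zara: 19·2 + 25·1 + 6·0 + 33·4 + 8·0 + 18·3 = 249
Sven: 19·4 + 25·3 + 6·4 + 33·1 + 8·3 + 18·1 = 250
Ivan: 19·0 + 25·0 + 6·2 + 33·0 + 8·4 + 18·4 = 116
Diego: 19·1 + 25·2 + 6·1 + 33·3 + 8·1 + 18·2 = 218
Carlos: 19·3 + 25·4 + 6·3 + 33·2 + 8·2 + 18·0 = 257
Carlos has the highest Borda score (257).

Carlos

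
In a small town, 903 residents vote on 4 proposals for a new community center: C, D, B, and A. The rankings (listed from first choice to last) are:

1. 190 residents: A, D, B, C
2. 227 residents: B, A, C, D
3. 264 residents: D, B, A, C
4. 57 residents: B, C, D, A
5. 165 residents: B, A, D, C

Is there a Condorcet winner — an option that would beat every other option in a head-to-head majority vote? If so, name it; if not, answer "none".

Checking pairwise contests:
D beats C 619–284.
A beats D 582–321.
D beats B 454–449.
B beats A 713–190.
Every option loses at least one head-to-head, so there is no Condorcet winner.

none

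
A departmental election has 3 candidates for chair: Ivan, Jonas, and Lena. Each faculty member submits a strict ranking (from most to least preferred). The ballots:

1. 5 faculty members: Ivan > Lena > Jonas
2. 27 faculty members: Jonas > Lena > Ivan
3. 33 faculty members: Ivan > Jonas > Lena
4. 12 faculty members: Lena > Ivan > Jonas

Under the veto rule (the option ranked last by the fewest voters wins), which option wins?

Jonas

Last-place votes: Ivan 27, Jonas 17, Lena 33.
Jonas is ranked last by the fewest voters, so Jonas wins.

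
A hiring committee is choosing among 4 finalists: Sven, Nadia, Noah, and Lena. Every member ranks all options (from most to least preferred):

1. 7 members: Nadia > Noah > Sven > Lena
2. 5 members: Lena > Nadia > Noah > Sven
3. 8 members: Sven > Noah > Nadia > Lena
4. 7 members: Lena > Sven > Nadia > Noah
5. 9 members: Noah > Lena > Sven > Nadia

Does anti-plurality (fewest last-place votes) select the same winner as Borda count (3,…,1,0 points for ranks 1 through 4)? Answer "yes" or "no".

no

Anti-plurality — last-place votes: Sven 5, Nadia 9, Noah 7, Lena 15. Winner: Sven.
Borda — scores: Sven 54, Nadia 46, Noah 62, Lena 54. Winner: Noah.
The two methods disagree.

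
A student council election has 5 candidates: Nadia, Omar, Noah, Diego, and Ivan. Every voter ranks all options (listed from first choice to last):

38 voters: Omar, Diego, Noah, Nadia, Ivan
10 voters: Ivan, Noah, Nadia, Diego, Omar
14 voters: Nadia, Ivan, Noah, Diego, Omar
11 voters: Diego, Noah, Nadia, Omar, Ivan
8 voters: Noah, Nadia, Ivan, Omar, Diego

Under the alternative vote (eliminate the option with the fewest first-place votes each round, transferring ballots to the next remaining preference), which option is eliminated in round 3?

Diego

Round 1: Nadia 14, Omar 38, Noah 8, Diego 11, Ivan 10. Eliminate Noah.
Round 2: Nadia 22, Omar 38, Diego 11, Ivan 10. Eliminate Ivan.
Round 3: Nadia 32, Omar 38, Diego 11. Eliminate Diego.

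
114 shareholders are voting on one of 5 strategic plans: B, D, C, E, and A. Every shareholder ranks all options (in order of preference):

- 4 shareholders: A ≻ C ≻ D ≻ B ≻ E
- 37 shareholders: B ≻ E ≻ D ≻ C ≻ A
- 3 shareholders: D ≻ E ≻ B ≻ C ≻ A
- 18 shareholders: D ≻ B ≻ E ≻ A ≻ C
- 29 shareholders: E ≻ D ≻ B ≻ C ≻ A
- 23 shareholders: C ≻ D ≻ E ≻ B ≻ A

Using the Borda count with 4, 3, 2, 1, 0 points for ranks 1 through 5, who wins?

B: 4·1 + 37·4 + 3·2 + 18·3 + 29·2 + 23·1 = 293
D: 4·2 + 37·2 + 3·4 + 18·4 + 29·3 + 23·3 = 322
C: 4·3 + 37·1 + 3·1 + 18·0 + 29·1 + 23·4 = 173
E: 4·0 + 37·3 + 3·3 + 18·2 + 29·4 + 23·2 = 318
A: 4·4 + 37·0 + 3·0 + 18·1 + 29·0 + 23·0 = 34
D has the highest Borda score (322).

D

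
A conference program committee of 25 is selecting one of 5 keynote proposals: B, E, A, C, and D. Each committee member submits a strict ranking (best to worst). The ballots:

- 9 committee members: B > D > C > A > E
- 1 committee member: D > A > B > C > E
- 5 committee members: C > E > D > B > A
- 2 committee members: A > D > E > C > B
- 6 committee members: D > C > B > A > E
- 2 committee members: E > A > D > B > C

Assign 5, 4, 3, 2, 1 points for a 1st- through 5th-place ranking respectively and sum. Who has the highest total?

B: 9·5 + 1·3 + 5·2 + 2·1 + 6·3 + 2·2 = 82
E: 9·1 + 1·1 + 5·4 + 2·3 + 6·1 + 2·5 = 52
A: 9·2 + 1·4 + 5·1 + 2·5 + 6·2 + 2·4 = 57
C: 9·3 + 1·2 + 5·5 + 2·2 + 6·4 + 2·1 = 84
D: 9·4 + 1·5 + 5·3 + 2·4 + 6·5 + 2·3 = 100
D has the highest Borda score (100).

D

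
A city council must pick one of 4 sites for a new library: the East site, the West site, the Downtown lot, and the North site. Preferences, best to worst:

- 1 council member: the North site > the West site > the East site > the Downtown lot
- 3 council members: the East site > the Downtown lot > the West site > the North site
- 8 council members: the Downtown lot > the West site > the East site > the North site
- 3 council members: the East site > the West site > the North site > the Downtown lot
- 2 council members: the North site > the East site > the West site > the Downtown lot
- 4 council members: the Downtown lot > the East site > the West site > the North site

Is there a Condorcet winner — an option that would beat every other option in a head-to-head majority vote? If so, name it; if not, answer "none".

the Downtown lot

the Downtown lot vs the East site: 12–9 for the Downtown lot.
the Downtown lot vs the West site: 15–6 for the Downtown lot.
the Downtown lot vs the North site: 15–6 for the Downtown lot.
the Downtown lot beats every other option head-to-head.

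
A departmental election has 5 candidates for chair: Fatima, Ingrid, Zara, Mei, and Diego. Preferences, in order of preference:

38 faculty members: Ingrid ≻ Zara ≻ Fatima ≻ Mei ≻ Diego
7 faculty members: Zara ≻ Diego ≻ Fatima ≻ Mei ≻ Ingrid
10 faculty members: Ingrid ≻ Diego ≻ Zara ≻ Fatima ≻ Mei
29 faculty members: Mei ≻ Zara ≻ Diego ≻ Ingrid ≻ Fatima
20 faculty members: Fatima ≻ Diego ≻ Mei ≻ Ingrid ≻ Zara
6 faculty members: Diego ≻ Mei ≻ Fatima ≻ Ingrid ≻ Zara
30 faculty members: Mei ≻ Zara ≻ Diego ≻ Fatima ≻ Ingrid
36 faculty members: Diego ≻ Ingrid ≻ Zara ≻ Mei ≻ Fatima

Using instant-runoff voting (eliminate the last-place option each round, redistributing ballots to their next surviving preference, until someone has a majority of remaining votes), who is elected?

Mei

Round 1: Fatima 20, Ingrid 48, Zara 7, Mei 59, Diego 42. Eliminate Zara.
Round 2: Fatima 20, Ingrid 48, Mei 59, Diego 49. Eliminate Fatima.
Round 3: Ingrid 48, Mei 59, Diego 69. Eliminate Ingrid.
Round 4: Mei 97, Diego 79. Mei has a majority.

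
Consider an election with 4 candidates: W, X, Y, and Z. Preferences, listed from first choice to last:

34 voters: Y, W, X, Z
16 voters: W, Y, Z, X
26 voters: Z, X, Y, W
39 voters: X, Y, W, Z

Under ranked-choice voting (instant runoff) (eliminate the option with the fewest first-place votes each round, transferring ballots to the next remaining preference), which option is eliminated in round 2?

Z

Round 1: W 16, X 39, Y 34, Z 26. Eliminate W.
Round 2: X 39, Y 50, Z 26. Eliminate Z.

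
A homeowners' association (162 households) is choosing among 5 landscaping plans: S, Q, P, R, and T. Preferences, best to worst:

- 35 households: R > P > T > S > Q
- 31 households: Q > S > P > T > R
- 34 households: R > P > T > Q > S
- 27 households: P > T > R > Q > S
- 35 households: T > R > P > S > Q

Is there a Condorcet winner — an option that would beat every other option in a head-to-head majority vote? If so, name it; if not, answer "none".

Checking pairwise contests:
Q beats S 92–70.
P beats Q 131–31.
R beats P 104–58.
T beats R 93–69.
P beats T 127–35.
Every option loses at least one head-to-head, so there is no Condorcet winner.

none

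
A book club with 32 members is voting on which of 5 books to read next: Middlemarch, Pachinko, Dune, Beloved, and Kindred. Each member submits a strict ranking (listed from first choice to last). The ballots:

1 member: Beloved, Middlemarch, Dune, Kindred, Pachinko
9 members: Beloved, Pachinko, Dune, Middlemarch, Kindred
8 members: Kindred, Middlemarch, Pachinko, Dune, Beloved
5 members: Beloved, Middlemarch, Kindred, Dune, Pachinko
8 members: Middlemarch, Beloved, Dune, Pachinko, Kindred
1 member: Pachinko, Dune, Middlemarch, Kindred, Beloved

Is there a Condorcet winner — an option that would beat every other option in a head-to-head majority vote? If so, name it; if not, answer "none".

Middlemarch vs Pachinko: 22–10 for Middlemarch.
Middlemarch vs Dune: 22–10 for Middlemarch.
Middlemarch vs Beloved: 17–15 for Middlemarch.
Middlemarch vs Kindred: 24–8 for Middlemarch.
Middlemarch beats every other option head-to-head.

Middlemarch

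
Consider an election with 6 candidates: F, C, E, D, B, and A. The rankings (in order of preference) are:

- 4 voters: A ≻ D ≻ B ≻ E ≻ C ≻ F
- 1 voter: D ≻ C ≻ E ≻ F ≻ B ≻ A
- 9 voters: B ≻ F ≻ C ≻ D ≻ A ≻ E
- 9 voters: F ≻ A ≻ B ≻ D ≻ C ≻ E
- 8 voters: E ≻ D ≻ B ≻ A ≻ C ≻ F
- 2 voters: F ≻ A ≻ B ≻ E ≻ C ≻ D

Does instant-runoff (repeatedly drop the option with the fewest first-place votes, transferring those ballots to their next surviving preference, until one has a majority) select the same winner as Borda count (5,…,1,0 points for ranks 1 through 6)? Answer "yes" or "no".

yes

Instant-runoff — R1 F 11, C 0, E 8, D 1, B 9, A 4 (C out); R2 F 11, E 8, D 1, B 9, A 4 (D out); R3 F 11, E 9, B 9, A 4 (A out); R4 F 11, E 9, B 13 (E out); R5 F 12, B 21 (B winner). Winner: B.
Borda — scores: F 93, C 54, E 55, D 89, B 115, A 89. Winner: B.
The two methods agree.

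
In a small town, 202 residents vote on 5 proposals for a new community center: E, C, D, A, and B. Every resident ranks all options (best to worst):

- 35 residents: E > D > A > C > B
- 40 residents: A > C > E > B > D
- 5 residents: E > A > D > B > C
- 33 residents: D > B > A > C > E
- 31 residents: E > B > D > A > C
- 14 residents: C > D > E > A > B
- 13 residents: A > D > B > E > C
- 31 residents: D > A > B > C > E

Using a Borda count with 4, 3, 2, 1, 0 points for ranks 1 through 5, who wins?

D

E: 35·4 + 40·2 + 5·4 + 33·0 + 31·4 + 14·2 + 13·1 + 31·0 = 405
C: 35·1 + 40·3 + 5·0 + 33·1 + 31·0 + 14·4 + 13·0 + 31·1 = 275
D: 35·3 + 40·0 + 5·2 + 33·4 + 31·2 + 14·3 + 13·3 + 31·4 = 514
A: 35·2 + 40·4 + 5·3 + 33·2 + 31·1 + 14·1 + 13·4 + 31·3 = 501
B: 35·0 + 40·1 + 5·1 + 33·3 + 31·3 + 14·0 + 13·2 + 31·2 = 325
D has the highest Borda score (514).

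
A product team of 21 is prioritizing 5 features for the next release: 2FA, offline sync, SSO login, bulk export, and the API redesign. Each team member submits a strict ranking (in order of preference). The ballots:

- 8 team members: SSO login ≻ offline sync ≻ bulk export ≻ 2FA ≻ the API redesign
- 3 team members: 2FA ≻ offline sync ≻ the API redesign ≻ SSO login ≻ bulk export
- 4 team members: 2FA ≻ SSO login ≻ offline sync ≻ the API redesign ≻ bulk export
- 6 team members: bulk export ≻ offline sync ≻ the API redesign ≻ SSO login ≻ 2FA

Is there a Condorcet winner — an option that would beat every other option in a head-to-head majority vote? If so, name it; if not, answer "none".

SSO login vs 2FA: 14–7 for SSO login.
SSO login vs offline sync: 12–9 for SSO login.
SSO login vs bulk export: 15–6 for SSO login.
SSO login vs the API redesign: 12–9 for SSO login.
SSO login beats every other option head-to-head.

SSO login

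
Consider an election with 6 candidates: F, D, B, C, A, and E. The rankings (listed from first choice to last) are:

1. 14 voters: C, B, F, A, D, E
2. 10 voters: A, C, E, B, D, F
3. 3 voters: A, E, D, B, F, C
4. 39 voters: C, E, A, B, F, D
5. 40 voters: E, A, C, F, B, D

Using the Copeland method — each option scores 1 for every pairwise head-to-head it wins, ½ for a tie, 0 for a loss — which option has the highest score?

C

F: beats D; loses to B, C, A, and E → score 1.
D: loses to F, B, C, A, and E → score 0.
B: beats F and D; loses to C, A, and E → score 2.
C: beats F, D, B, and E; ties A → score 4.5.
A: beats F, D, and B; ties C; loses to E → score 3.5.
E: beats F, D, B, and A; loses to C → score 4.
C has the best pairwise record.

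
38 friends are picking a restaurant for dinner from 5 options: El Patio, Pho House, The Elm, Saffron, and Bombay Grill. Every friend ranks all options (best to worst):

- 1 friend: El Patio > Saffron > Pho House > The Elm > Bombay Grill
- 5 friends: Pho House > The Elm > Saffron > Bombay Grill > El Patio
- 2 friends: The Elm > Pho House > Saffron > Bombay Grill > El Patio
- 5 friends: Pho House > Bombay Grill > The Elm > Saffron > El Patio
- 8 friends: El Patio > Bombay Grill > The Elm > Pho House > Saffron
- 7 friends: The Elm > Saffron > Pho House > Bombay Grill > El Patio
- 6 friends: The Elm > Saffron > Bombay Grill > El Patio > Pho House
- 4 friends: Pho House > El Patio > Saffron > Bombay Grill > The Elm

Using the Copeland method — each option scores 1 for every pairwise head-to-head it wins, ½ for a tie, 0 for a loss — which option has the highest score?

The Elm

El Patio: loses to Pho House, The Elm, Saffron, and Bombay Grill → score 0.
Pho House: beats El Patio, Saffron, and Bombay Grill; loses to The Elm → score 3.
The Elm: beats El Patio, Pho House, Saffron, and Bombay Grill → score 4.
Saffron: beats El Patio and Bombay Grill; loses to Pho House and The Elm → score 2.
Bombay Grill: beats El Patio; loses to Pho House, The Elm, and Saffron → score 1.
The Elm has the best pairwise record.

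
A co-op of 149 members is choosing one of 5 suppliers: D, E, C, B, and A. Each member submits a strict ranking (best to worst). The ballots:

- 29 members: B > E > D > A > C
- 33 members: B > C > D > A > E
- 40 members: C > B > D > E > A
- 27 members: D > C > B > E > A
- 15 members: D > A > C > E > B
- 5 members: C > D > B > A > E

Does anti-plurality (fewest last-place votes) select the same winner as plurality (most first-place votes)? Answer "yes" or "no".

Anti-plurality — last-place votes: D 0, E 38, C 29, B 15, A 67. Winner: D.
Plurality — first-place votes: D 42, E 0, C 45, B 62, A 0. Winner: B.
The two methods disagree.

no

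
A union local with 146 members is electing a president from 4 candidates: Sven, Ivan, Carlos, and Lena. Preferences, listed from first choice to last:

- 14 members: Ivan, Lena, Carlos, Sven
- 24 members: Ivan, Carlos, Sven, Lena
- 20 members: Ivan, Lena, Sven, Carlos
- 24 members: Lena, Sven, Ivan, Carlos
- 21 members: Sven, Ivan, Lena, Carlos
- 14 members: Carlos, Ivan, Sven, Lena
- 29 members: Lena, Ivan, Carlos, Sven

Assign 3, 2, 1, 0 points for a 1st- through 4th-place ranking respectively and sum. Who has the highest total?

Ivan

Sven: 14·0 + 24·1 + 20·1 + 24·2 + 21·3 + 14·1 + 29·0 = 169
Ivan: 14·3 + 24·3 + 20·3 + 24·1 + 21·2 + 14·2 + 29·2 = 326
Carlos: 14·1 + 24·2 + 20·0 + 24·0 + 21·0 + 14·3 + 29·1 = 133
Lena: 14·2 + 24·0 + 20·2 + 24·3 + 21·1 + 14·0 + 29·3 = 248
Ivan has the highest Borda score (326).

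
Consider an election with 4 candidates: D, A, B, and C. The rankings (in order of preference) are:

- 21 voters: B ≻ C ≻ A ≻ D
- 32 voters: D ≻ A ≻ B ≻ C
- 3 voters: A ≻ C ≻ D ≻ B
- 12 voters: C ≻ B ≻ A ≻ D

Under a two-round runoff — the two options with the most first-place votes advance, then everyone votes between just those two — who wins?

Round 1 first-place votes: D 32, A 3, B 21, C 12.
D and B advance.
Runoff: D is preferred to B by 35 voters; B by 33.
D wins the runoff.

D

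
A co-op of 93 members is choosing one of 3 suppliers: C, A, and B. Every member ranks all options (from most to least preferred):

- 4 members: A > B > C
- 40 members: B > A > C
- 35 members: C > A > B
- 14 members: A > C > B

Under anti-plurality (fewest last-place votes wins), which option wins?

A

Last-place votes: C 44, A 0, B 49.
A is ranked last by the fewest voters, so A wins.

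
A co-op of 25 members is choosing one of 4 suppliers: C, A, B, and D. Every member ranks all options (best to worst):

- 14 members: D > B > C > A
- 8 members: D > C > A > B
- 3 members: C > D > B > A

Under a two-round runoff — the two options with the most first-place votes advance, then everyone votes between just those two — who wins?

Round 1 first-place votes: C 3, A 0, B 0, D 22.
D and C advance.
Runoff: D is preferred to C by 22 voters; C by 3.
D wins the runoff.

D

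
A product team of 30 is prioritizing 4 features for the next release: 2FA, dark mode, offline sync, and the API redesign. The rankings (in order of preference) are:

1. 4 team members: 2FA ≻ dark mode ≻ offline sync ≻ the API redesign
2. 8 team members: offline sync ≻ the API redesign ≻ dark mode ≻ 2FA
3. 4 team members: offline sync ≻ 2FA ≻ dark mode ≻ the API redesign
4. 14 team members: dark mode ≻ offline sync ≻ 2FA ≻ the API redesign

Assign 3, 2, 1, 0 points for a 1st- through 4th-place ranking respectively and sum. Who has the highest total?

offline sync

2FA: 4·3 + 8·0 + 4·2 + 14·1 = 34
dark mode: 4·2 + 8·1 + 4·1 + 14·3 = 62
offline sync: 4·1 + 8·3 + 4·3 + 14·2 = 68
the API redesign: 4·0 + 8·2 + 4·0 + 14·0 = 16
offline sync has the highest Borda score (68).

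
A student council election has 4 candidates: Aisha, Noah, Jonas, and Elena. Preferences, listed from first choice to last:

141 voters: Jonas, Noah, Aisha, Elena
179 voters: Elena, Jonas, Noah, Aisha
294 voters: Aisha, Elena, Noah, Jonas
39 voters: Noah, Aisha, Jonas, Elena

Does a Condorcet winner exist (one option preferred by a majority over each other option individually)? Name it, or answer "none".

none

Checking pairwise contests:
Noah beats Aisha 359–294.
Elena beats Noah 473–180.
Aisha beats Jonas 333–320.
Aisha beats Elena 474–179.
Every option loses at least one head-to-head, so there is no Condorcet winner.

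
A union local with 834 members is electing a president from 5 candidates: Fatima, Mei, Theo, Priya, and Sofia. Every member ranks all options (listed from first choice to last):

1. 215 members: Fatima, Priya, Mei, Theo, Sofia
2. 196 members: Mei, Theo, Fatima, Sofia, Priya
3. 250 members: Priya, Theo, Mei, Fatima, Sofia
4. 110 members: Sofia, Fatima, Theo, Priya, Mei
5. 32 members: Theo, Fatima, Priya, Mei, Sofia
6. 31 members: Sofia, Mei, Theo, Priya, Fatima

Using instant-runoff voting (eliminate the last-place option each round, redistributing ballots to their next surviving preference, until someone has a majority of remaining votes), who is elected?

Fatima

Round 1: Fatima 215, Mei 196, Theo 32, Priya 250, Sofia 141. Eliminate Theo.
Round 2: Fatima 247, Mei 196, Priya 250, Sofia 141. Eliminate Sofia.
Round 3: Fatima 357, Mei 227, Priya 250. Eliminate Mei.
Round 4: Fatima 553, Priya 281. Fatima has a majority.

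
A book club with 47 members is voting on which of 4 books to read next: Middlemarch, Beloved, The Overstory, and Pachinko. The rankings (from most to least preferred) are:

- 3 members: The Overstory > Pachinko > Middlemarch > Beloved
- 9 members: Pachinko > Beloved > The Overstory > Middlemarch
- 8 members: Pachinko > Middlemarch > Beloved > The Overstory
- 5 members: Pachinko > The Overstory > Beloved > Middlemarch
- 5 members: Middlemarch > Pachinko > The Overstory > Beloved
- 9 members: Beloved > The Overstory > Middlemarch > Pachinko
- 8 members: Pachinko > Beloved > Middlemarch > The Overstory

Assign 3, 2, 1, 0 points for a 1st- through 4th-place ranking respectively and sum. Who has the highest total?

Pachinko

Middlemarch: 3·1 + 9·0 + 8·2 + 5·0 + 5·3 + 9·1 + 8·1 = 51
Beloved: 3·0 + 9·2 + 8·1 + 5·1 + 5·0 + 9·3 + 8·2 = 74
The Overstory: 3·3 + 9·1 + 8·0 + 5·2 + 5·1 + 9·2 + 8·0 = 51
Pachinko: 3·2 + 9·3 + 8·3 + 5·3 + 5·2 + 9·0 + 8·3 = 106
Pachinko has the highest Borda score (106).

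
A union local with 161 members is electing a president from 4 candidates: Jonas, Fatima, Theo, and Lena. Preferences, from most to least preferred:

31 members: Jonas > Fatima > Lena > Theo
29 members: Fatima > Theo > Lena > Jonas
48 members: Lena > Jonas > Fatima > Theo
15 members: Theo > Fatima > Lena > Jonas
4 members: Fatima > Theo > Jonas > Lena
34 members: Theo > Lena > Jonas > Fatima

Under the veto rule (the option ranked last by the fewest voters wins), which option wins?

Last-place votes: Jonas 44, Fatima 34, Theo 79, Lena 4.
Lena is ranked last by the fewest voters, so Lena wins.

Lena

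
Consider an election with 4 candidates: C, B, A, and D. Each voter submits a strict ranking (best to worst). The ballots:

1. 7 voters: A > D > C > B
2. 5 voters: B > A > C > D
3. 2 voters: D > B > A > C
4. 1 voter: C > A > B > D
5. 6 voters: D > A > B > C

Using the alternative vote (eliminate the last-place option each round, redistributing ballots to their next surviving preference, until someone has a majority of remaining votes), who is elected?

A

Round 1: C 1, B 5, A 7, D 8. Eliminate C.
Round 2: B 5, A 8, D 8. Eliminate B.
Round 3: A 13, D 8. A has a majority.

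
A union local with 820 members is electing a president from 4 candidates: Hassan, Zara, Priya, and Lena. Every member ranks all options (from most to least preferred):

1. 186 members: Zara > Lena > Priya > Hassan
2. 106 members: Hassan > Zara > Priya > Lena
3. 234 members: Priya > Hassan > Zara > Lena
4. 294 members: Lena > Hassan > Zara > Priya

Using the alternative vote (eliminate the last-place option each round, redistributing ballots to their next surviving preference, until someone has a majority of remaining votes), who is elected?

Round 1: Hassan 106, Zara 186, Priya 234, Lena 294. Eliminate Hassan.
Round 2: Zara 292, Priya 234, Lena 294. Eliminate Priya.
Round 3: Zara 526, Lena 294. Zara has a majority.

Zara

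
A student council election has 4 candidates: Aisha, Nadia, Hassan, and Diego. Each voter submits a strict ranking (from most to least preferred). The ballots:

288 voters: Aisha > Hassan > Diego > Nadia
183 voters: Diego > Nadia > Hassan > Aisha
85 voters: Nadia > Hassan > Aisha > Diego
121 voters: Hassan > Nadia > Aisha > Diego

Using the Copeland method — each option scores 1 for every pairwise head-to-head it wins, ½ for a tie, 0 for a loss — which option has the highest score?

Hassan

Aisha: beats Diego; loses to Nadia and Hassan → score 1.
Nadia: beats Aisha; loses to Hassan and Diego → score 1.
Hassan: beats Aisha, Nadia, and Diego → score 3.
Diego: beats Nadia; loses to Aisha and Hassan → score 1.
Hassan has the best pairwise record.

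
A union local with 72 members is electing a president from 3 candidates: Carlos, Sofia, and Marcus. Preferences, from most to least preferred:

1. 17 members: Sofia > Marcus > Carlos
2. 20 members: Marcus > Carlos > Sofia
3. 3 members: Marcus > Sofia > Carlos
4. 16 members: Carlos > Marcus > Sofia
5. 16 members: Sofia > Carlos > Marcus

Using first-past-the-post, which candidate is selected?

First-place votes: Carlos 16, Sofia 33, Marcus 23.
Sofia has the most first-place votes.

Sofia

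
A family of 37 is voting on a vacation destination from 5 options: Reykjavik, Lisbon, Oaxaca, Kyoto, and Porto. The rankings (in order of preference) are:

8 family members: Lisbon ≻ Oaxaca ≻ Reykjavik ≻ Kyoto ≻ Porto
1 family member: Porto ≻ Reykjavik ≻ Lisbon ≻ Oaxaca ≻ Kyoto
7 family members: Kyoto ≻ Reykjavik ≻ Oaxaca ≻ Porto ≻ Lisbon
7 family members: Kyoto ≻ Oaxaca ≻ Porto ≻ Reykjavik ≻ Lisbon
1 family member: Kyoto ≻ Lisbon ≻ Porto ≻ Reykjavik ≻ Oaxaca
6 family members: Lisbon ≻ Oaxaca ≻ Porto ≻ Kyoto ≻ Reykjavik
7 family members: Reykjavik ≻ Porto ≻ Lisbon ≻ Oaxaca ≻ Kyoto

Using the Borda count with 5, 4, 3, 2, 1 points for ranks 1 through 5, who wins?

Reykjavik: 8·3 + 1·4 + 7·4 + 7·2 + 1·2 + 6·1 + 7·5 = 113
Lisbon: 8·5 + 1·3 + 7·1 + 7·1 + 1·4 + 6·5 + 7·3 = 112
Oaxaca: 8·4 + 1·2 + 7·3 + 7·4 + 1·1 + 6·4 + 7·2 = 122
Kyoto: 8·2 + 1·1 + 7·5 + 7·5 + 1·5 + 6·2 + 7·1 = 111
Porto: 8·1 + 1·5 + 7·2 + 7·3 + 1·3 + 6·3 + 7·4 = 97
Oaxaca has the highest Borda score (122).

Oaxaca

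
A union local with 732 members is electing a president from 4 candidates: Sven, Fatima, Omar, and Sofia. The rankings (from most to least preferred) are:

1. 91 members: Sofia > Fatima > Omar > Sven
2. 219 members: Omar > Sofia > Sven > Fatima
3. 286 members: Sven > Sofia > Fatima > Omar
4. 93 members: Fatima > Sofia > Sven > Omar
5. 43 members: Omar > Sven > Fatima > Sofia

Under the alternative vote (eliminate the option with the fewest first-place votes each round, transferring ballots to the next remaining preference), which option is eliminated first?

Round 1: Sven 286, Fatima 93, Omar 262, Sofia 91. Eliminate Sofia.

Sofia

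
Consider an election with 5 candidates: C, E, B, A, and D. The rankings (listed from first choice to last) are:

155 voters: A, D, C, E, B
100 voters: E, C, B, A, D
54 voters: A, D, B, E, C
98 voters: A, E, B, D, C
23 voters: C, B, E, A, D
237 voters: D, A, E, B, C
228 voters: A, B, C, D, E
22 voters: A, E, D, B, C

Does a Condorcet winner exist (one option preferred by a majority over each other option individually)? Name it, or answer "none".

A vs C: 794–123 for A.
A vs E: 794–123 for A.
A vs B: 794–123 for A.
A vs D: 680–237 for A.
A beats every other option head-to-head.

A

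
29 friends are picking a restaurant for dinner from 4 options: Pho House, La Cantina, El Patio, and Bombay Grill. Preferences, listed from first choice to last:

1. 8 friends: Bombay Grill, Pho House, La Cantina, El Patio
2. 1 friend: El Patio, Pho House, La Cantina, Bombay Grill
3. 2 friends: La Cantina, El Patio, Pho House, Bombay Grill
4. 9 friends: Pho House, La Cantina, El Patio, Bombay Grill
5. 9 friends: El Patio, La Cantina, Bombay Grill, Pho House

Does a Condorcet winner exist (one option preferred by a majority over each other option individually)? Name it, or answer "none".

none

Checking pairwise contests:
Bombay Grill beats Pho House 17–12.
Pho House beats La Cantina 18–11.
Pho House beats El Patio 17–12.
La Cantina beats Bombay Grill 21–8.
Every option loses at least one head-to-head, so there is no Condorcet winner.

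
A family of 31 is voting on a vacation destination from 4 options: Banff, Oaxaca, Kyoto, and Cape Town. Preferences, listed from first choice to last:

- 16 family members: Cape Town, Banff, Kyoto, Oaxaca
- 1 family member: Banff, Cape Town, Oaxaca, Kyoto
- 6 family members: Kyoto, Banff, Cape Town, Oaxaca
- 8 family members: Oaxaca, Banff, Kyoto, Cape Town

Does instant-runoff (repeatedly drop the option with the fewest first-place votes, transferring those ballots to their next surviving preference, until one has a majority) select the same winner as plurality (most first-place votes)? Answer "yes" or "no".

Instant-runoff — R1 Banff 1, Oaxaca 8, Kyoto 6, Cape Town 16 (Cape Town winner). Winner: Cape Town.
Plurality — first-place votes: Banff 1, Oaxaca 8, Kyoto 6, Cape Town 16. Winner: Cape Town.
The two methods agree.

yes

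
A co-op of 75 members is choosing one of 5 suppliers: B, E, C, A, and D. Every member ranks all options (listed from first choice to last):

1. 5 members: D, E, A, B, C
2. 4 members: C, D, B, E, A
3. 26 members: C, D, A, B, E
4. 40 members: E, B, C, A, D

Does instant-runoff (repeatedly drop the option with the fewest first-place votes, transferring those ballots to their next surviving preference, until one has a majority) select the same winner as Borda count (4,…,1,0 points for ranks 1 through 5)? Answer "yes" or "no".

no

Instant-runoff — R1 B 0, E 40, C 30, A 0, D 5 (E winner). Winner: E.
Borda — scores: B 159, E 179, C 200, A 102, D 110. Winner: C.
The two methods disagree.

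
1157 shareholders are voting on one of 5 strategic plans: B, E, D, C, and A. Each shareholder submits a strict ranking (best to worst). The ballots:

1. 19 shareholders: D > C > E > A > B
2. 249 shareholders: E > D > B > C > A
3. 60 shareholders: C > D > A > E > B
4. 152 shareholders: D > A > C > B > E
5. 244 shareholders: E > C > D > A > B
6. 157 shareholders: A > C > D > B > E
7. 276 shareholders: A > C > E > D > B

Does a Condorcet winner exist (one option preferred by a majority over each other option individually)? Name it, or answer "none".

none

Checking pairwise contests:
E beats B 848–309.
C beats E 664–493.
E beats D 769–388.
A beats C 585–572.
D beats A 724–433.
Every option loses at least one head-to-head, so there is no Condorcet winner.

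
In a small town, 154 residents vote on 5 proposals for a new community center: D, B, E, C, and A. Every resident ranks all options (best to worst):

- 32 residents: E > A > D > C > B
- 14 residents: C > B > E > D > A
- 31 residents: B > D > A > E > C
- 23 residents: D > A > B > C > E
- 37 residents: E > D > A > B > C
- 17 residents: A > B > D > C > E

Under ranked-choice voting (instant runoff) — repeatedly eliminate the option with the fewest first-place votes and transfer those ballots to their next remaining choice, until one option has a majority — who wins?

B

Round 1: D 23, B 31, E 69, C 14, A 17. Eliminate C.
Round 2: D 23, B 45, E 69, A 17. Eliminate A.
Round 3: D 23, B 62, E 69. Eliminate D.
Round 4: B 85, E 69. B has a majority.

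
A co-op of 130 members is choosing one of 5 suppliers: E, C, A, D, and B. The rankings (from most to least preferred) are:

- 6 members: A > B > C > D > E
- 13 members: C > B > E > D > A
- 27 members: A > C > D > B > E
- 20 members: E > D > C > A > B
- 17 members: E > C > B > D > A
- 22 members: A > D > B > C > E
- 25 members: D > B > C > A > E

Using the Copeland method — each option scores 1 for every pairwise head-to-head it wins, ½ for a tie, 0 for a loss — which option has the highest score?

D

E: loses to C, A, D, and B → score 0.
C: beats E, A, and B; loses to D → score 3.
A: beats E and B; loses to C and D → score 2.
D: beats E, C, A, and B → score 4.
B: beats E; loses to C, A, and D → score 1.
D has the best pairwise record.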